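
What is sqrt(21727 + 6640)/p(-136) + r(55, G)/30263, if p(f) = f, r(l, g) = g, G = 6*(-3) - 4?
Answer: -22/30263 - sqrt(28367)/136 ≈ -1.2391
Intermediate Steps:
G = -22 (G = -18 - 4 = -22)
sqrt(21727 + 6640)/p(-136) + r(55, G)/30263 = sqrt(21727 + 6640)/(-136) - 22/30263 = sqrt(28367)*(-1/136) - 22*1/30263 = -sqrt(28367)/136 - 22/30263 = -22/30263 - sqrt(28367)/136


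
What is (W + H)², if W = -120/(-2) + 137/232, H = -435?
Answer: 7545180769/53824 ≈ 1.4018e+5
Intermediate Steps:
W = 14057/232 (W = -120*(-½) + 137*(1/232) = 60 + 137/232 = 14057/232 ≈ 60.591)
(W + H)² = (14057/232 - 435)² = (-86863/232)² = 7545180769/53824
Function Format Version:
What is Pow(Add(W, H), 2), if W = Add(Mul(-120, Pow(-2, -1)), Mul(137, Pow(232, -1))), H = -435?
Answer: Rational(7545180769, 53824) ≈ 1.4018e+5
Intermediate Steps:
W = Rational(14057, 232) (W = Add(Mul(-120, Rational(-1, 2)), Mul(137, Rational(1, 232))) = Add(60, Rational(137, 232)) = Rational(14057, 232) ≈ 60.591)
Pow(Add(W, H), 2) = Pow(Add(Rational(14057, 232), -435), 2) = Pow(Rational(-86863, 232), 2) = Rational(7545180769, 53824)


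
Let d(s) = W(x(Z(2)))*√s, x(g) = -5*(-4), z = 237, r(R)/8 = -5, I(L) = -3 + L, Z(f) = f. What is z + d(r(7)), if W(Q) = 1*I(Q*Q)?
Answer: 237 + 794*I*√10 ≈ 237.0 + 2510.8*I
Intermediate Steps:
r(R) = -40 (r(R) = 8*(-5) = -40)
x(g) = 20
W(Q) = -3 + Q² (W(Q) = 1*(-3 + Q*Q) = 1*(-3 + Q²) = -3 + Q²)
d(s) = 397*√s (d(s) = (-3 + 20²)*√s = (-3 + 400)*√s = 397*√s)
z + d(r(7)) = 237 + 397*√(-40) = 237 + 397*(2*I*√10) = 237 + 794*I*√10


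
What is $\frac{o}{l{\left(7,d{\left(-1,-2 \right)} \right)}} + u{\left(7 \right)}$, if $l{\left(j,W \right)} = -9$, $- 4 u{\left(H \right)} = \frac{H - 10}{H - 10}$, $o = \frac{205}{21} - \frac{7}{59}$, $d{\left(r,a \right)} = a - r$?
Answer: $- \frac{58943}{44604} \approx -1.3215$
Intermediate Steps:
$o = \frac{11948}{1239}$ ($o = 205 \cdot \frac{1}{21} - \frac{7}{59} = \frac{205}{21} - \frac{7}{59} = \frac{11948}{1239} \approx 9.6433$)
$u{\left(H \right)} = - \frac{1}{4}$ ($u{\left(H \right)} = - \frac{\left(H - 10\right) \frac{1}{H - 10}}{4} = - \frac{\left(-10 + H\right) \frac{1}{-10 + H}}{4} = \left(- \frac{1}{4}\right) 1 = - \frac{1}{4}$)
$\frac{o}{l{\left(7,d{\left(-1,-2 \right)} \right)}} + u{\left(7 \right)} = \frac{11948}{1239 \left(-9\right)} - \frac{1}{4} = \frac{11948}{1239} \left(- \frac{1}{9}\right) - \frac{1}{4} = - \frac{11948}{11151} - \frac{1}{4} = - \frac{58943}{44604}$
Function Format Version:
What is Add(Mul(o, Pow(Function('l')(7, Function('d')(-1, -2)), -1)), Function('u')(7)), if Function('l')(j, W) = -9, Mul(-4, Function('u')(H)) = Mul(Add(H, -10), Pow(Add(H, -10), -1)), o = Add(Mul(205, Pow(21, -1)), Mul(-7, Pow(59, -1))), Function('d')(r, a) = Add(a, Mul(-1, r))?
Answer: Rational(-58943, 44604) ≈ -1.3215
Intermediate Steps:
o = Rational(11948, 1239) (o = Add(Mul(205, Rational(1, 21)), Mul(-7, Rational(1, 59))) = Add(Rational(205, 21), Rational(-7, 59)) = Rational(11948, 1239) ≈ 9.6433)
Function('u')(H) = Rational(-1, 4) (Function('u')(H) = Mul(Rational(-1, 4), Mul(Add(H, -10), Pow(Add(H, -10), -1))) = Mul(Rational(-1, 4), Mul(Add(-10, H), Pow(Add(-10, H), -1))) = Mul(Rational(-1, 4), 1) = Rational(-1, 4))
Add(Mul(o, Pow(Function('l')(7, Function('d')(-1, -2)), -1)), Function('u')(7)) = Add(Mul(Rational(11948, 1239), Pow(-9, -1)), Rational(-1, 4)) = Add(Mul(Rational(11948, 1239), Rational(-1, 9)), Rational(-1, 4)) = Add(Rational(-11948, 11151), Rational(-1, 4)) = Rational(-58943, 44604)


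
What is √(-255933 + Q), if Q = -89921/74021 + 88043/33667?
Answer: 7*I*√32437439496248219228705/2492065007 ≈ 505.9*I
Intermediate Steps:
Q = 3489660596/2492065007 (Q = -89921*1/74021 + 88043*(1/33667) = -89921/74021 + 88043/33667 = 3489660596/2492065007 ≈ 1.4003)
√(-255933 + Q) = √(-255933 + 3489660596/2492065007) = √(-637798183775935/2492065007) = 7*I*√32437439496248219228705/2492065007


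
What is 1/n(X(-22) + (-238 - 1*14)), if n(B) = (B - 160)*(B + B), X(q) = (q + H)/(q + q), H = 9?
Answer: 968/200623625 ≈ 4.8250e-6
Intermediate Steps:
X(q) = (9 + q)/(2*q) (X(q) = (q + 9)/(q + q) = (9 + q)/((2*q)) = (9 + q)*(1/(2*q)) = (9 + q)/(2*q))
n(B) = 2*B*(-160 + B) (n(B) = (-160 + B)*(2*B) = 2*B*(-160 + B))
1/n(X(-22) + (-238 - 1*14)) = 1/(2*((½)*(9 - 22)/(-22) + (-238 - 1*14))*(-160 + ((½)*(9 - 22)/(-22) + (-238 - 1*14)))) = 1/(2*((½)*(-1/22)*(-13) + (-238 - 14))*(-160 + ((½)*(-1/22)*(-13) + (-238 - 14)))) = 1/(2*(13/44 - 252)*(-160 + (13/44 - 252))) = 1/(2*(-11075/44)*(-160 - 11075/44)) = 1/(2*(-11075/44)*(-18115/44)) = 1/(200623625/968) = 968/200623625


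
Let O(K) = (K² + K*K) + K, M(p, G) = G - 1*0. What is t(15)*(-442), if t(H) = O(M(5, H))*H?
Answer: -3082950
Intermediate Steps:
M(p, G) = G (M(p, G) = G + 0 = G)
O(K) = K + 2*K² (O(K) = (K² + K²) + K = 2*K² + K = K + 2*K²)
t(H) = H²*(1 + 2*H) (t(H) = (H*(1 + 2*H))*H = H²*(1 + 2*H))
t(15)*(-442) = (15²*(1 + 2*15))*(-442) = (225*(1 + 30))*(-442) = (225*31)*(-442) = 6975*(-442) = -3082950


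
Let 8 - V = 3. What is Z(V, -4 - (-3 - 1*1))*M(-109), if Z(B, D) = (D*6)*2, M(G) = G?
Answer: 0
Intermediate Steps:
V = 5 (V = 8 - 1*3 = 8 - 3 = 5)
Z(B, D) = 12*D (Z(B, D) = (6*D)*2 = 12*D)
Z(V, -4 - (-3 - 1*1))*M(-109) = (12*(-4 - (-3 - 1*1)))*(-109) = (12*(-4 - (-3 - 1)))*(-109) = (12*(-4 - 1*(-4)))*(-109) = (12*(-4 + 4))*(-109) = (12*0)*(-109) = 0*(-109) = 0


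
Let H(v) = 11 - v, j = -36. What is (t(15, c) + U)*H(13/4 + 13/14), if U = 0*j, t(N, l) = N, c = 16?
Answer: 2865/28 ≈ 102.32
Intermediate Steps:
U = 0 (U = 0*(-36) = 0)
(t(15, c) + U)*H(13/4 + 13/14) = (15 + 0)*(11 - (13/4 + 13/14)) = 15*(11 - (13*(¼) + 13*(1/14))) = 15*(11 - (13/4 + 13/14)) = 15*(11 - 1*117/28) = 15*(11 - 117/28) = 15*(191/28) = 2865/28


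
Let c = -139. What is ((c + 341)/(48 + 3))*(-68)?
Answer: -808/3 ≈ -269.33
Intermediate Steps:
((c + 341)/(48 + 3))*(-68) = ((-139 + 341)/(48 + 3))*(-68) = (202/51)*(-68) = -808/3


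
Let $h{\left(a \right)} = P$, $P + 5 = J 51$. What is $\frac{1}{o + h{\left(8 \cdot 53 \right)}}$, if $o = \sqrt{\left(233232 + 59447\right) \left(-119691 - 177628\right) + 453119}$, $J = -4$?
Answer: $- \frac{209}{87018618163} - \frac{3 i \sqrt{9668730498}}{87018618163} \approx -2.4018 \cdot 10^{-9} - 3.39 \cdot 10^{-6} i$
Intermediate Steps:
$P = -209$ ($P = -5 - 204 = -209$)
$h{\left(a \right)} = -209$
$o = 3 i \sqrt{9668730498}$ ($o = \sqrt{292679 \left(-297319\right) + 453119} = \sqrt{-87019027601 + 453119} = \sqrt{-87018574482} = 3 i \sqrt{9668730498} \approx 2.9499 \cdot 10^{5} i$)
$\frac{1}{o + h{\left(8 \cdot 53 \right)}} = \frac{1}{3 i \sqrt{9668730498} - 209} = \frac{1}{-209 + 3 i \sqrt{9668730498}}$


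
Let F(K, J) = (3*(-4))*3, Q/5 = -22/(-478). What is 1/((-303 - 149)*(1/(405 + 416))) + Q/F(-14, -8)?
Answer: -886093/486126 ≈ -1.8228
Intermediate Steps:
Q = 55/239 (Q = 5*(-22/(-478)) = 5*(-22*(-1/478)) = 5*(11/239) = 55/239 ≈ 0.23013)
F(K, J) = -36 (F(K, J) = -12*3 = -36)
1/((-303 - 149)*(1/(405 + 416))) + Q/F(-14, -8) = 1/((-303 - 149)*(1/(405 + 416))) + (55/239)/(-36) = 1/((-452)*(1/821)) + (55/239)*(-1/36) = -1/(452*1/821) - 55/8604 = -1/452*821 - 55/8604 = -821/452 - 55/8604 = -886093/486126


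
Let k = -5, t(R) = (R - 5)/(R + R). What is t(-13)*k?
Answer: -45/13 ≈ -3.4615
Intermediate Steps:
t(R) = (-5 + R)/(2*R) (t(R) = (-5 + R)/((2*R)) = (-5 + R)*(1/(2*R)) = (-5 + R)/(2*R))
t(-13)*k = ((½)*(-5 - 13)/(-13))*(-5) = ((½)*(-1/13)*(-18))*(-5) = (9/13)*(-5) = -45/13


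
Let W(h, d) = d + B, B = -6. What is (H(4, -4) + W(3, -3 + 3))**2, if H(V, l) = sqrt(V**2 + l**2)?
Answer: 68 - 48*sqrt(2) ≈ 0.11775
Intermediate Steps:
W(h, d) = -6 + d (W(h, d) = d - 6 = -6 + d)
(H(4, -4) + W(3, -3 + 3))**2 = (sqrt(4**2 + (-4)**2) + (-6 + (-3 + 3)))**2 = (sqrt(16 + 16) + (-6 + 0))**2 = (sqrt(32) - 6)**2 = (4*sqrt(2) - 6)**2 = (-6 + 4*sqrt(2))**2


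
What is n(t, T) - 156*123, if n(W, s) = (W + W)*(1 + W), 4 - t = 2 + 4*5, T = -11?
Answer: -18576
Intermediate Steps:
t = -18 (t = 4 - (2 + 4*5) = 4 - (2 + 20) = 4 - 1*22 = 4 - 22 = -18)
n(W, s) = 2*W*(1 + W) (n(W, s) = (2*W)*(1 + W) = 2*W*(1 + W))
n(t, T) - 156*123 = 2*(-18)*(1 - 18) - 156*123 = 2*(-18)*(-17) - 19188 = 612 - 19188 = -18576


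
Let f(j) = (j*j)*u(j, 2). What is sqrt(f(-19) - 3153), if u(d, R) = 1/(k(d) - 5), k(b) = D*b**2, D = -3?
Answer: 5*I*sqrt(2332961)/136 ≈ 56.155*I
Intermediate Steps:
k(b) = -3*b**2
u(d, R) = 1/(-5 - 3*d**2) (u(d, R) = 1/(-3*d**2 - 5) = 1/(-5 - 3*d**2))
f(j) = -j**2/(5 + 3*j**2) (f(j) = (j*j)*(-1/(5 + 3*j**2)) = j**2*(-1/(5 + 3*j**2)) = -j**2/(5 + 3*j**2))
sqrt(f(-19) - 3153) = sqrt(-1*(-19)**2/(5 + 3*(-19)**2) - 3153) = sqrt(-1*361/(5 + 3*361) - 3153) = sqrt(-1*361/(5 + 1083) - 3153) = sqrt(-1*361/1088 - 3153) = sqrt(-1*361*1/1088 - 3153) = sqrt(-361/1088 - 3153) = sqrt(-3430825/1088) = 5*I*sqrt(2332961)/136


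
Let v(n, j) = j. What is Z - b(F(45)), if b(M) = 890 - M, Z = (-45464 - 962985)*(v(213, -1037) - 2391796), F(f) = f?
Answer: 2413050045172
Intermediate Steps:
Z = 2413050046017 (Z = (-45464 - 962985)*(-1037 - 2391796) = -1008449*(-2392833) = 2413050046017)
Z - b(F(45)) = 2413050046017 - (890 - 1*45) = 2413050046017 - (890 - 45) = 2413050046017 - 1*845 = 2413050046017 - 845 = 2413050045172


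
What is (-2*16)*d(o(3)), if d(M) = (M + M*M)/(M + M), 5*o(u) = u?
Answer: -128/5 ≈ -25.600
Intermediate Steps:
o(u) = u/5
d(M) = (M + M²)/(2*M) (d(M) = (M + M²)/((2*M)) = (M + M²)*(1/(2*M)) = (M + M²)/(2*M))
(-2*16)*d(o(3)) = (-2*16)*(½ + ((⅕)*3)/2) = -32*(½ + (½)*(⅗)) = -32*(½ + 3/10) = -32*⅘ = -128/5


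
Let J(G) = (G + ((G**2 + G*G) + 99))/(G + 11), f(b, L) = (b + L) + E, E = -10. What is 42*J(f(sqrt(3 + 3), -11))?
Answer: -193662/47 - 2982*sqrt(6)/47 ≈ -4275.9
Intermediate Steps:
f(b, L) = -10 + L + b (f(b, L) = (b + L) - 10 = (L + b) - 10 = -10 + L + b)
J(G) = (99 + G + 2*G**2)/(11 + G) (J(G) = (G + ((G**2 + G**2) + 99))/(11 + G) = (G + (2*G**2 + 99))/(11 + G) = (G + (99 + 2*G**2))/(11 + G) = (99 + G + 2*G**2)/(11 + G))
42*J(f(sqrt(3 + 3), -11)) = 42*((99 + (-10 - 11 + sqrt(3 + 3)) + 2*(-10 - 11 + sqrt(3 + 3))**2)/(11 + (-10 - 11 + sqrt(3 + 3)))) = 42*((99 + (-10 - 11 + sqrt(6)) + 2*(-10 - 11 + sqrt(6))**2)/(11 + (-10 - 11 + sqrt(6)))) = 42*((99 + (-21 + sqrt(6)) + 2*(-21 + sqrt(6))**2)/(11 + (-21 + sqrt(6)))) = 42*((78 + sqrt(6) + 2*(-21 + sqrt(6))**2)/(-10 + sqrt(6))) = 42*(78 + sqrt(6) + 2*(-21 + sqrt(6))**2)/(-10 + sqrt(6))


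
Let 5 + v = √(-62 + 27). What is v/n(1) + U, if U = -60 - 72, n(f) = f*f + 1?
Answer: -269/2 + I*√35/2 ≈ -134.5 + 2.958*I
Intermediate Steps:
n(f) = 1 + f² (n(f) = f² + 1 = 1 + f²)
v = -5 + I*√35 (v = -5 + √(-62 + 27) = -5 + √(-35) = -5 + I*√35 ≈ -5.0 + 5.9161*I)
U = -132
v/n(1) + U = (-5 + I*√35)/(1 + 1²) - 132 = (-5 + I*√35)/(1 + 1) - 132 = (-5 + I*√35)/2 - 132 = (-5/2 + I*√35/2) - 132 = -269/2 + I*√35/2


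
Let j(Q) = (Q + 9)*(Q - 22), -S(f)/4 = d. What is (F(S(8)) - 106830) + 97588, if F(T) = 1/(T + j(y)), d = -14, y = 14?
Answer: -1182977/128 ≈ -9242.0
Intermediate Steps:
S(f) = 56 (S(f) = -4*(-14) = 56)
j(Q) = (-22 + Q)*(9 + Q) (j(Q) = (9 + Q)*(-22 + Q) = (-22 + Q)*(9 + Q))
F(T) = 1/(-184 + T) (F(T) = 1/(T + (-198 + 14**2 - 13*14)) = 1/(T + (-198 + 196 - 182)) = 1/(T - 184) = 1/(-184 + T))
(F(S(8)) - 106830) + 97588 = (1/(-184 + 56) - 106830) + 97588 = (1/(-128) - 106830) + 97588 = (-1/128 - 106830) + 97588 = -13674241/128 + 97588 = -1182977/128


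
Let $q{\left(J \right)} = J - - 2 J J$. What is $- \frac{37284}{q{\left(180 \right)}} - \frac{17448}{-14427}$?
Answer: $\frac{5517359}{8680245} \approx 0.63562$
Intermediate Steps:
$q{\left(J \right)} = J + 2 J^{2}$ ($q{\left(J \right)} = J - - 2 J^{2} = J + 2 J^{2}$)
$- \frac{37284}{q{\left(180 \right)}} - \frac{17448}{-14427} = - \frac{37284}{180 \left(1 + 2 \cdot 180\right)} - \frac{17448}{-14427} = - \frac{37284}{180 \left(1 + 360\right)} - - \frac{5816}{4809} = - \frac{37284}{180 \cdot 361} + \frac{5816}{4809} = - \frac{37284}{64980} + \frac{5816}{4809} = \left(-37284\right) \frac{1}{64980} + \frac{5816}{4809} = - \frac{3107}{5415} + \frac{5816}{4809} = \frac{5517359}{8680245}$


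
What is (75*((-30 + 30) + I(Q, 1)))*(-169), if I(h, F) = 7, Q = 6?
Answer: -88725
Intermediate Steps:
(75*((-30 + 30) + I(Q, 1)))*(-169) = (75*((-30 + 30) + 7))*(-169) = (75*(0 + 7))*(-169) = (75*7)*(-169) = 525*(-169) = -88725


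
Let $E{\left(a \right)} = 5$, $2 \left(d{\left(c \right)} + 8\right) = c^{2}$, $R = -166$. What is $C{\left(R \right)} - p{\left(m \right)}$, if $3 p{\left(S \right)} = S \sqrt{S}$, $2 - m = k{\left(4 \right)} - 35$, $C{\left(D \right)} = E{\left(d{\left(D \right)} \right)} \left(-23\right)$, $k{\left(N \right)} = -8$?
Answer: $-115 - 45 \sqrt{5} \approx -215.62$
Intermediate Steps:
$d{\left(c \right)} = -8 + \frac{c^{2}}{2}$
$C{\left(D \right)} = -115$ ($C{\left(D \right)} = 5 \left(-23\right) = -115$)
$m = 45$ ($m = 2 - \left(-8 - 35\right) = 2 - -43 = 2 + 43 = 45$)
$p{\left(S \right)} = \frac{S^{\frac{3}{2}}}{3}$ ($p{\left(S \right)} = \frac{S \sqrt{S}}{3} = \frac{S^{\frac{3}{2}}}{3}$)
$C{\left(R \right)} - p{\left(m \right)} = -115 - \frac{45^{\frac{3}{2}}}{3} = -115 - \frac{135 \sqrt{5}}{3} = -115 - 45 \sqrt{5}$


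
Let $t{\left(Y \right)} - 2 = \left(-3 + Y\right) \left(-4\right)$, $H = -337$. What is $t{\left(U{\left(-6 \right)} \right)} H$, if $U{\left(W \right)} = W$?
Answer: $-12806$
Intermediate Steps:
$t{\left(Y \right)} = 14 - 4 Y$ ($t{\left(Y \right)} = 2 + \left(-3 + Y\right) \left(-4\right) = 2 - \left(-12 + 4 Y\right) = 14 - 4 Y$)
$t{\left(U{\left(-6 \right)} \right)} H = \left(14 - -24\right) \left(-337\right) = \left(14 + 24\right) \left(-337\right) = 38 \left(-337\right) = -12806$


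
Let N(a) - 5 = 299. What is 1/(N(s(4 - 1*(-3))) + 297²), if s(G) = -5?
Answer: 1/88513 ≈ 1.1298e-5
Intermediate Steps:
N(a) = 304 (N(a) = 5 + 299 = 304)
1/(N(s(4 - 1*(-3))) + 297²) = 1/(304 + 297²) = 1/(304 + 88209) = 1/88513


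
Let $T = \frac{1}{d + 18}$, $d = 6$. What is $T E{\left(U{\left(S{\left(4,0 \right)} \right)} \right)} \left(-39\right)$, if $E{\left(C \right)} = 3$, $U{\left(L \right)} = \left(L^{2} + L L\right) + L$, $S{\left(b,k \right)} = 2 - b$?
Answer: $- \frac{39}{8} \approx -4.875$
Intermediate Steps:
$U{\left(L \right)} = L + 2 L^{2}$ ($U{\left(L \right)} = \left(L^{2} + L^{2}\right) + L = 2 L^{2} + L = L + 2 L^{2}$)
$T = \frac{1}{24}$ ($T = \frac{1}{6 + 18} = \frac{1}{24} \approx 0.041667$)
$T E{\left(U{\left(S{\left(4,0 \right)} \right)} \right)} \left(-39\right) = \frac{1}{24} \cdot 3 \left(-39\right) = \frac{1}{8} \left(-39\right) = - \frac{39}{8}$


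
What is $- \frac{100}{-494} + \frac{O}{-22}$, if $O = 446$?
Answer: $- \frac{54531}{2717} \approx -20.07$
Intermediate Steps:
$- \frac{100}{-494} + \frac{O}{-22} = - \frac{100}{-494} + \frac{446}{-22} = \left(-100\right) \left(- \frac{1}{494}\right) + 446 \left(- \frac{1}{22}\right) = \frac{50}{247} - \frac{223}{11} = - \frac{54531}{2717}$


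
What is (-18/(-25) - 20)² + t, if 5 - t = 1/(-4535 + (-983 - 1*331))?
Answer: 1377141826/3655625 ≈ 376.72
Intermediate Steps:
t = 29246/5849 (t = 5 - 1/(-4535 + (-983 - 1*331)) = 5 - 1/(-4535 + (-983 - 331)) = 5 - 1/(-4535 - 1314) = 5 - 1/(-5849) = 5 - 1*(-1/5849) = 5 + 1/5849 = 29246/5849 ≈ 5.0002)
(-18/(-25) - 20)² + t = (-18/(-25) - 20)² + 29246/5849 = (-18*(-1/25) - 20)² + 29246/5849 = (18/25 - 20)² + 29246/5849 = (-482/25)² + 29246/5849 = 232324/625 + 29246/5849 = 1377141826/3655625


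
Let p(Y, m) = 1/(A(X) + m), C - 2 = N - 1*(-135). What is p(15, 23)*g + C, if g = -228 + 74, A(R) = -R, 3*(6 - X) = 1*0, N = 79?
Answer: 3518/17 ≈ 206.94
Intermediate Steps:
X = 6 (X = 6 - 0/3 = 6 - ⅓*0 = 6 + 0 = 6)
C = 216 (C = 2 + (79 - 1*(-135)) = 2 + (79 + 135) = 2 + 214 = 216)
p(Y, m) = 1/(-6 + m) (p(Y, m) = 1/(-1*6 + m) = 1/(-6 + m))
g = -154
p(15, 23)*g + C = -154/(-6 + 23) + 216 = -154/17 + 216 = 3518/17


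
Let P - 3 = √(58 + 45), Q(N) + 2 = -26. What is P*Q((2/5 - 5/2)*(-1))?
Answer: -84 - 28*√103 ≈ -368.17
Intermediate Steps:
Q(N) = -28 (Q(N) = -2 - 26 = -28)
P = 3 + √103 (P = 3 + √(58 + 45) = 3 + √103 ≈ 13.149)
P*Q((2/5 - 5/2)*(-1)) = (3 + √103)*(-28) = -84 - 28*√103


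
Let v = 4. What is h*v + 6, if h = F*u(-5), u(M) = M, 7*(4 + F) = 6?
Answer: 482/7 ≈ 68.857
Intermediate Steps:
F = -22/7 (F = -4 + (⅐)*6 = -4 + 6/7 = -22/7 ≈ -3.1429)
h = 110/7 (h = -22/7*(-5) = 110/7 ≈ 15.714)
h*v + 6 = (110/7)*4 + 6 = 440/7 + 6 = 482/7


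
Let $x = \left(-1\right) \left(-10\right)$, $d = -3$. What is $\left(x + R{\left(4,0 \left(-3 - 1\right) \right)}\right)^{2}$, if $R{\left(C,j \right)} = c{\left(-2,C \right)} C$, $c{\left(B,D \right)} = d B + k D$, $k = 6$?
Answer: $16900$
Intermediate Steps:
$c{\left(B,D \right)} = - 3 B + 6 D$
$R{\left(C,j \right)} = C \left(6 + 6 C\right)$ ($R{\left(C,j \right)} = \left(\left(-3\right) \left(-2\right) + 6 C\right) C = \left(6 + 6 C\right) C = C \left(6 + 6 C\right)$)
$x = 10$
$\left(x + R{\left(4,0 \left(-3 - 1\right) \right)}\right)^{2} = \left(10 + 6 \cdot 4 \left(1 + 4\right)\right)^{2} = \left(10 + 6 \cdot 4 \cdot 5\right)^{2} = \left(10 + 120\right)^{2} = 130^{2} = 16900$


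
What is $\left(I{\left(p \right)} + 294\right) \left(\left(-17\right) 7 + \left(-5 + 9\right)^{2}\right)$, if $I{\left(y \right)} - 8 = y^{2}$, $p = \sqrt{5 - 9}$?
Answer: $-30694$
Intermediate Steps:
$p = 2 i$ ($p = \sqrt{-4} = 2 i \approx 2.0 i$)
$I{\left(y \right)} = 8 + y^{2}$
$\left(I{\left(p \right)} + 294\right) \left(\left(-17\right) 7 + \left(-5 + 9\right)^{2}\right) = \left(\left(8 + \left(2 i\right)^{2}\right) + 294\right) \left(\left(-17\right) 7 + \left(-5 + 9\right)^{2}\right) = \left(\left(8 - 4\right) + 294\right) \left(-119 + 4^{2}\right) = \left(4 + 294\right) \left(-119 + 16\right) = 298 \left(-103\right) = -30694$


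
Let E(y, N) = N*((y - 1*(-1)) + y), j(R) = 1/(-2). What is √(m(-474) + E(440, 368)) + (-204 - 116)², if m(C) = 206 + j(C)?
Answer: 102400 + √1297654/2 ≈ 1.0297e+5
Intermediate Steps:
j(R) = -½
m(C) = 411/2 (m(C) = 206 - ½ = 411/2)
E(y, N) = N*(1 + 2*y) (E(y, N) = N*((y + 1) + y) = N*((1 + y) + y) = N*(1 + 2*y))
√(m(-474) + E(440, 368)) + (-204 - 116)² = √(411/2 + 368*(1 + 2*440)) + (-204 - 116)² = √(411/2 + 368*(1 + 880)) + (-320)² = √(411/2 + 368*881) + 102400 = √(411/2 + 324208) + 102400 = √(648827/2) + 102400 = √1297654/2 + 102400 = 102400 + √1297654/2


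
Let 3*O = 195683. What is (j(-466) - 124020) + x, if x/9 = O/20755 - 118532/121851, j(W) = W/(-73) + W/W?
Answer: -2543487790424522/20513141985 ≈ -1.2399e+5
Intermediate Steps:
O = 195683/3 (O = (⅓)*195683 = 195683/3 ≈ 65228.)
j(W) = 1 - W/73 (j(W) = W*(-1/73) + 1 = -W/73 + 1 = 1 - W/73)
x = 5487924751/281001945 (x = 9*((195683/3)/20755 - 118532/121851) = 9*((195683/3)*(1/20755) - 118532*1/121851) = 9*(195683/62265 - 118532/121851) = 9*(5487924751/2529017505) = 5487924751/281001945 ≈ 19.530)
(j(-466) - 124020) + x = ((1 - 1/73*(-466)) - 124020) + 5487924751/281001945 = ((1 + 466/73) - 124020) + 5487924751/281001945 = (539/73 - 124020) + 5487924751/281001945 = -9052921/73 + 5487924751/281001945 = -2543487790424522/20513141985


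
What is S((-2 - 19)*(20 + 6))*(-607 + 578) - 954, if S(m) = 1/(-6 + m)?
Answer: -526579/552 ≈ -953.95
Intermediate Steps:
S((-2 - 19)*(20 + 6))*(-607 + 578) - 954 = (-607 + 578)/(-6 + (-2 - 19)*(20 + 6)) - 954 = -29/(-6 - 21*26) - 954 = -29/(-6 - 546) - 954 = -29/(-552) - 954 = -1/552*(-29) - 954 = 29/552 - 954 = -526579/552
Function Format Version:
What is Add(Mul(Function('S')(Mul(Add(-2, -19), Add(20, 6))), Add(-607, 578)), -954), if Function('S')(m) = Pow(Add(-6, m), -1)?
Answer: Rational(-526579, 552) ≈ -953.95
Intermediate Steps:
Add(Mul(Function('S')(Mul(Add(-2, -19), Add(20, 6))), Add(-607, 578)), -954) = Add(Mul(Pow(Add(-6, Mul(Add(-2, -19), Add(20, 6))), -1), Add(-607, 578)), -954) = Add(Mul(Pow(Add(-6, Mul(-21, 26)), -1), -29), -954) = Add(Mul(Pow(Add(-6, -546), -1), -29), -954) = Add(Mul(Pow(-552, -1), -29), -954) = Add(Mul(Rational(-1, 552), -29), -954) = Add(Rational(29, 552), -954) = Rational(-526579, 552)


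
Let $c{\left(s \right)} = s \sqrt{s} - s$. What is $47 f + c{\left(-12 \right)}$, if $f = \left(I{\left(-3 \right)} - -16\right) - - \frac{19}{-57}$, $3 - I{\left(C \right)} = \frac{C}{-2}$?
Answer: $\frac{4913}{6} - 24 i \sqrt{3} \approx 818.83 - 41.569 i$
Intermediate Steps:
$I{\left(C \right)} = 3 + \frac{C}{2}$ ($I{\left(C \right)} = 3 - \frac{C}{-2} = 3 - C \left(- \frac{1}{2}\right) = 3 - - \frac{C}{2} = 3 + \frac{C}{2}$)
$c{\left(s \right)} = s^{\frac{3}{2}} - s$
$f = \frac{103}{6}$ ($f = \left(\left(3 + \frac{1}{2} \left(-3\right)\right) - -16\right) - - \frac{19}{-57} = \left(\left(3 - \frac{3}{2}\right) + 16\right) - \left(-19\right) \left(- \frac{1}{57}\right) = \left(\frac{3}{2} + 16\right) - \frac{1}{3} = \frac{35}{2} - \frac{1}{3} = \frac{103}{6} \approx 17.167$)
$47 f + c{\left(-12 \right)} = 47 \cdot \frac{103}{6} + \left(\left(-12\right)^{\frac{3}{2}} - -12\right) = \frac{4841}{6} + \left(- 24 i \sqrt{3} + 12\right) = \frac{4841}{6} + \left(12 - 24 i \sqrt{3}\right) = \frac{4913}{6} - 24 i \sqrt{3}$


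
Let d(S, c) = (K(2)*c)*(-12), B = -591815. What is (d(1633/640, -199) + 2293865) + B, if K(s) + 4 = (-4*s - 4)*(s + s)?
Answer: 1577874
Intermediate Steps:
K(s) = -4 + 2*s*(-4 - 4*s) (K(s) = -4 + (-4*s - 4)*(s + s) = -4 + (-4 - 4*s)*(2*s) = -4 + 2*s*(-4 - 4*s))
d(S, c) = 624*c (d(S, c) = ((-4 - 8*2 - 8*2²)*c)*(-12) = ((-4 - 16 - 8*4)*c)*(-12) = ((-4 - 16 - 32)*c)*(-12) = -52*c*(-12) = 624*c)
(d(1633/640, -199) + 2293865) + B = (624*(-199) + 2293865) - 591815 = (-124176 + 2293865) - 591815 = 2169689 - 591815 = 1577874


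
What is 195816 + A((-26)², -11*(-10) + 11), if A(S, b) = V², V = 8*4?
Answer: 196840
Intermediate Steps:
V = 32
A(S, b) = 1024 (A(S, b) = 32² = 1024)
195816 + A((-26)², -11*(-10) + 11) = 195816 + 1024 = 196840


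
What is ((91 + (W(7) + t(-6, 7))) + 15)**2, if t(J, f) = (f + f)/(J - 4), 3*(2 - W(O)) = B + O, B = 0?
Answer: 2446096/225 ≈ 10872.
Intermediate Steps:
W(O) = 2 - O/3 (W(O) = 2 - (0 + O)/3 = 2 - O/3)
t(J, f) = 2*f/(-4 + J) (t(J, f) = (2*f)/(-4 + J) = 2*f/(-4 + J))
((91 + (W(7) + t(-6, 7))) + 15)**2 = ((91 + ((2 - 1/3*7) + 2*7/(-4 - 6))) + 15)**2 = ((91 + ((2 - 7/3) + 2*7/(-10))) + 15)**2 = ((91 + (-1/3 + 2*7*(-1/10))) + 15)**2 = ((91 + (-1/3 - 7/5)) + 15)**2 = ((91 - 26/15) + 15)**2 = (1339/15 + 15)**2 = (1564/15)**2 = 2446096/225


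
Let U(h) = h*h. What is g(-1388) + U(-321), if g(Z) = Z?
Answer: 101653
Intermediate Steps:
U(h) = h²
g(-1388) + U(-321) = -1388 + (-321)² = -1388 + 103041 = 101653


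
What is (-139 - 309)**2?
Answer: 200704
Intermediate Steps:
(-139 - 309)**2 = (-448)**2 = 200704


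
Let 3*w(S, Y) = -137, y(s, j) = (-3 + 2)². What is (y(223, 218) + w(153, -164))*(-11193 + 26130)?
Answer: -667186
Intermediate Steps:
y(s, j) = 1 (y(s, j) = (-1)² = 1)
w(S, Y) = -137/3 (w(S, Y) = (⅓)*(-137) = -137/3)
(y(223, 218) + w(153, -164))*(-11193 + 26130) = (1 - 137/3)*(-11193 + 26130) = -134/3*14937 = -667186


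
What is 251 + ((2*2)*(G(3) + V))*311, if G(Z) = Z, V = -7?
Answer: -4725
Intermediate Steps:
251 + ((2*2)*(G(3) + V))*311 = 251 + ((2*2)*(3 - 7))*311 = 251 + (4*(-4))*311 = 251 - 16*311 = 251 - 4976 = -4725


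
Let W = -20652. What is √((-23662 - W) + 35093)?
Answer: √32083 ≈ 179.12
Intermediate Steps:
√((-23662 - W) + 35093) = √((-23662 - 1*(-20652)) + 35093) = √((-23662 + 20652) + 35093) = √(-3010 + 35093) = √32083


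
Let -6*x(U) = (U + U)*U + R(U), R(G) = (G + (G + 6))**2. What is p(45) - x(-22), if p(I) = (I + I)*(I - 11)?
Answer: 3462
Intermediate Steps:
R(G) = (6 + 2*G)**2 (R(G) = (G + (6 + G))**2 = (6 + 2*G)**2)
p(I) = 2*I*(-11 + I) (p(I) = (2*I)*(-11 + I) = 2*I*(-11 + I))
x(U) = -2*(3 + U)**2/3 - U**2/3 (x(U) = -((U + U)*U + 4*(3 + U)**2)/6 = -((2*U)*U + 4*(3 + U)**2)/6 = -(2*U**2 + 4*(3 + U)**2)/6 = -2*(3 + U)**2/3 - U**2/3)
p(45) - x(-22) = 2*45*(-11 + 45) - (-6 - 1*(-22)**2 - 4*(-22)) = 2*45*34 - (-6 - 1*484 + 88) = 3060 - (-6 - 484 + 88) = 3060 - 1*(-402) = 3060 + 402 = 3462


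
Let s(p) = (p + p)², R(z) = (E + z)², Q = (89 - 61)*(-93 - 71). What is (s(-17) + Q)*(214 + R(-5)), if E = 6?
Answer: -738740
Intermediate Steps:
Q = -4592 (Q = 28*(-164) = -4592)
R(z) = (6 + z)²
s(p) = 4*p² (s(p) = (2*p)² = 4*p²)
(s(-17) + Q)*(214 + R(-5)) = (4*(-17)² - 4592)*(214 + (6 - 5)²) = (4*289 - 4592)*(214 + 1²) = (1156 - 4592)*(214 + 1) = -3436*215 = -738740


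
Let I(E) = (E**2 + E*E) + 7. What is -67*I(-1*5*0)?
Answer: -469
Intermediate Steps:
I(E) = 7 + 2*E**2 (I(E) = (E**2 + E**2) + 7 = 2*E**2 + 7 = 7 + 2*E**2)
-67*I(-1*5*0) = -67*(7 + 2*(-1*5*0)**2) = -67*(7 + 2*(-5*0)**2) = -67*(7 + 2*0**2) = -67*(7 + 2*0) = -67*(7 + 0) = -67*7 = -469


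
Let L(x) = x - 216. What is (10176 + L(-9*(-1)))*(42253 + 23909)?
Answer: 659568978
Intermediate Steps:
L(x) = -216 + x
(10176 + L(-9*(-1)))*(42253 + 23909) = (10176 + (-216 - 9*(-1)))*(42253 + 23909) = (10176 + (-216 + 9))*66162 = (10176 - 207)*66162 = 9969*66162 = 659568978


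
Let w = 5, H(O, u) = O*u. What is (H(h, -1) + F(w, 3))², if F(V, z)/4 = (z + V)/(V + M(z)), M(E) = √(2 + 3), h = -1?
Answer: (37 + √5)²/(5 + √5)² ≈ 29.401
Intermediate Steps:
M(E) = √5
F(V, z) = 4*(V + z)/(V + √5) (F(V, z) = 4*((z + V)/(V + √5)) = 4*((V + z)/(V + √5)) = 4*(V + z)/(V + √5))
(H(h, -1) + F(w, 3))² = (-1*(-1) + 4*(5 + 3)/(5 + √5))² = (1 + 4*8/(5 + √5))² = (1 + 32/(5 + √5))²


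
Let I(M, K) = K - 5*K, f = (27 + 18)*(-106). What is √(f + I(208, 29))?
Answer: I*√4886 ≈ 69.9*I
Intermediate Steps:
f = -4770 (f = 45*(-106) = -4770)
I(M, K) = -4*K
√(f + I(208, 29)) = √(-4770 - 4*29) = √(-4770 - 116) = √(-4886) = I*√4886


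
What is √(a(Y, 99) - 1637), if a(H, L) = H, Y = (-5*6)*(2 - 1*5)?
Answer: I*√1547 ≈ 39.332*I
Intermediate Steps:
Y = 90 (Y = -30*(2 - 5) = -30*(-3) = 90)
√(a(Y, 99) - 1637) = √(90 - 1637) = √(-1547) = I*√1547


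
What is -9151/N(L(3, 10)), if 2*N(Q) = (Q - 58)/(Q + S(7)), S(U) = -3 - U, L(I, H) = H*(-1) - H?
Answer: -91510/13 ≈ -7039.2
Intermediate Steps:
L(I, H) = -2*H (L(I, H) = -H - H = -2*H)
N(Q) = (-58 + Q)/(2*(-10 + Q)) (N(Q) = ((Q - 58)/(Q + (-3 - 1*7)))/2 = ((-58 + Q)/(Q + (-3 - 7)))/2 = ((-58 + Q)/(Q - 10))/2 = ((-58 + Q)/(-10 + Q))/2 = (-58 + Q)/(2*(-10 + Q)))
-9151/N(L(3, 10)) = -9151*2*(-10 - 2*10)/(-58 - 2*10) = -9151*2*(-10 - 20)/(-58 - 20) = -9151/((½)*(-78)/(-30)) = -9151/((½)*(-1/30)*(-78)) = -9151/13/10 = -9151*10/13 = -91510/13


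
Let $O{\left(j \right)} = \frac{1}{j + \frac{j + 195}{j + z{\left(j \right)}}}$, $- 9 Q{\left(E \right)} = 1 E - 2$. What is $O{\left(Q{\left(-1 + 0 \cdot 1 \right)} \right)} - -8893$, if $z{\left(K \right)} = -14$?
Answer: $\frac{15269158}{1717} \approx 8892.9$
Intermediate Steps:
$Q{\left(E \right)} = \frac{2}{9} - \frac{E}{9}$ ($Q{\left(E \right)} = - \frac{1 E - 2}{9} = - \frac{E - 2}{9} = - \frac{-2 + E}{9} = \frac{2}{9} - \frac{E}{9}$)
$O{\left(j \right)} = \frac{1}{j + \frac{195 + j}{-14 + j}}$ ($O{\left(j \right)} = \frac{1}{j + \frac{j + 195}{j - 14}} = \frac{1}{j + \frac{195 + j}{-14 + j}}$)
$O{\left(Q{\left(-1 + 0 \cdot 1 \right)} \right)} - -8893 = \frac{-14 + \left(\frac{2}{9} - \frac{-1 + 0 \cdot 1}{9}\right)}{195 + \left(\frac{2}{9} - \frac{-1 + 0 \cdot 1}{9}\right)^{2} - 13 \left(\frac{2}{9} - \frac{-1 + 0 \cdot 1}{9}\right)} - -8893 = \frac{-14 + \left(\frac{2}{9} - \frac{-1 + 0}{9}\right)}{195 + \left(\frac{2}{9} - \frac{-1 + 0}{9}\right)^{2} - 13 \left(\frac{2}{9} - \frac{-1 + 0}{9}\right)} + 8893 = \frac{-14 + \left(\frac{2}{9} - - \frac{1}{9}\right)}{195 + \left(\frac{2}{9} - - \frac{1}{9}\right)^{2} - 13 \left(\frac{2}{9} - - \frac{1}{9}\right)} + 8893 = \frac{-14 + \left(\frac{2}{9} + \frac{1}{9}\right)}{195 + \left(\frac{2}{9} + \frac{1}{9}\right)^{2} - 13 \left(\frac{2}{9} + \frac{1}{9}\right)} + 8893 = \frac{-14 + \frac{1}{3}}{195 + \left(\frac{1}{3}\right)^{2} - \frac{13}{3}} + 8893 = \frac{1}{195 + \frac{1}{9} - \frac{13}{3}} \left(- \frac{41}{3}\right) + 8893 = \frac{1}{\frac{1717}{9}} \left(- \frac{41}{3}\right) + 8893 = \frac{9}{1717} \left(- \frac{41}{3}\right) + 8893 = - \frac{123}{1717} + 8893 = \frac{15269158}{1717}$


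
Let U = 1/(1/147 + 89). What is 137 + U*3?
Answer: 1792949/13084 ≈ 137.03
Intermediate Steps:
U = 147/13084 (U = 1/(1/147 + 89) = 1/(13084/147) = 147/13084 ≈ 0.011235)
137 + U*3 = 137 + (147/13084)*3 = 137 + 441/13084 = 1792949/13084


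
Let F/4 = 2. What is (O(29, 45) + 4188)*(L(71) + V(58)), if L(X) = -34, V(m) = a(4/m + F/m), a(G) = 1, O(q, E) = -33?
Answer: -137115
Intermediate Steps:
F = 8 (F = 4*2 = 8)
V(m) = 1
(O(29, 45) + 4188)*(L(71) + V(58)) = (-33 + 4188)*(-34 + 1) = 4155*(-33) = -137115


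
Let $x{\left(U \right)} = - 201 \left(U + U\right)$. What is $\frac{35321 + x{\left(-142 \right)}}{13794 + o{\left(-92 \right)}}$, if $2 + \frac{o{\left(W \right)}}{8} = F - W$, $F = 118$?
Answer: $\frac{92405}{15458} \approx 5.9778$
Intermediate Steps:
$o{\left(W \right)} = 928 - 8 W$ ($o{\left(W \right)} = -16 + 8 \left(118 - W\right) = -16 - \left(-944 + 8 W\right) = 928 - 8 W$)
$x{\left(U \right)} = - 402 U$ ($x{\left(U \right)} = - 201 \cdot 2 U = - 402 U$)
$\frac{35321 + x{\left(-142 \right)}}{13794 + o{\left(-92 \right)}} = \frac{35321 - -57084}{13794 + \left(928 - -736\right)} = \frac{35321 + 57084}{13794 + \left(928 + 736\right)} = \frac{92405}{13794 + 1664} = \frac{92405}{15458}$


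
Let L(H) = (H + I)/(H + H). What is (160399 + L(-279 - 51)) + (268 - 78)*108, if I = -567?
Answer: 39802479/220 ≈ 1.8092e+5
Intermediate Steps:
L(H) = (-567 + H)/(2*H) (L(H) = (H - 567)/(H + H) = (-567 + H)/((2*H)) = (-567 + H)*(1/(2*H)) = (-567 + H)/(2*H))
(160399 + L(-279 - 51)) + (268 - 78)*108 = (160399 + (-567 + (-279 - 51))/(2*(-279 - 51))) + (268 - 78)*108 = (160399 + (½)*(-567 - 330)/(-330)) + 190*108 = (160399 + (½)*(-1/330)*(-897)) + 20520 = (160399 + 299/220) + 20520 = 35288079/220 + 20520 = 39802479/220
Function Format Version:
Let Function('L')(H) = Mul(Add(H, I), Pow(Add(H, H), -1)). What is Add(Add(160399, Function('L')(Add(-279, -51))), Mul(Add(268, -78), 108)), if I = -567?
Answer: Rational(39802479, 220) ≈ 1.8092e+5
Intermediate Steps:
Function('L')(H) = Mul(Rational(1, 2), Pow(H, -1), Add(-567, H)) (Function('L')(H) = Mul(Add(H, -567), Pow(Add(H, H), -1)) = Mul(Add(-567, H), Pow(Mul(2, H), -1)) = Mul(Add(-567, H), Mul(Rational(1, 2), Pow(H, -1))) = Mul(Rational(1, 2), Pow(H, -1), Add(-567, H)))
Add(Add(160399, Function('L')(Add(-279, -51))), Mul(Add(268, -78), 108)) = Add(Add(160399, Mul(Rational(1, 2), Pow(Add(-279, -51), -1), Add(-567, Add(-279, -51)))), Mul(Add(268, -78), 108)) = Add(Add(160399, Mul(Rational(1, 2), Pow(-330, -1), Add(-567, -330))), Mul(190, 108)) = Add(Add(160399, Mul(Rational(1, 2), Rational(-1, 330), -897)), 20520) = Add(Add(160399, Rational(299, 220)), 20520) = Add(Rational(35288079, 220), 20520) = Rational(39802479, 220)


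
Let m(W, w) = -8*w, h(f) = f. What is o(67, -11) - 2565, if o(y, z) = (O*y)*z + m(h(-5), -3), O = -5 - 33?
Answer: 25465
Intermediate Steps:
O = -38
o(y, z) = 24 - 38*y*z (o(y, z) = (-38*y)*z - 8*(-3) = -38*y*z + 24 = 24 - 38*y*z)
o(67, -11) - 2565 = (24 - 38*67*(-11)) - 2565 = (24 + 28006) - 2565 = 28030 - 2565 = 25465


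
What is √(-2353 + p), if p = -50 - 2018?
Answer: I*√4421 ≈ 66.491*I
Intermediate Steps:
p = -2068
√(-2353 + p) = √(-2353 - 2068) = √(-4421) = I*√4421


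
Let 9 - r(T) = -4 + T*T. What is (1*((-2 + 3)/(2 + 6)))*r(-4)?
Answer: -3/8 ≈ -0.37500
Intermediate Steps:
r(T) = 13 - T² (r(T) = 9 - (-4 + T*T) = 9 - (-4 + T²) = 9 + (4 - T²) = 13 - T²)
(1*((-2 + 3)/(2 + 6)))*r(-4) = (1*((-2 + 3)/(2 + 6)))*(13 - 1*(-4)²) = (1*(1/8))*(13 - 1*16) = (1*(1*(⅛)))*(13 - 16) = (1*(⅛))*(-3) = (⅛)*(-3) = -3/8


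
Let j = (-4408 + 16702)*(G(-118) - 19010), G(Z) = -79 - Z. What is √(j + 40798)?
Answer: 2*I*√58297169 ≈ 15271.0*I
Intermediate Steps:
j = -233229474 (j = (-4408 + 16702)*((-79 - 1*(-118)) - 19010) = 12294*((-79 + 118) - 19010) = 12294*(39 - 19010) = 12294*(-18971) = -233229474)
√(j + 40798) = √(-233229474 + 40798) = √(-233188676) = 2*I*√58297169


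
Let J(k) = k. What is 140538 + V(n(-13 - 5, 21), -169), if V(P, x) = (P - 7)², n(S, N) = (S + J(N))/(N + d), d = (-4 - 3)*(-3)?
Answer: 27554857/196 ≈ 1.4059e+5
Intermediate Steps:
d = 21 (d = -7*(-3) = 21)
n(S, N) = (N + S)/(21 + N) (n(S, N) = (S + N)/(N + 21) = (N + S)/(21 + N))
V(P, x) = (-7 + P)²
140538 + V(n(-13 - 5, 21), -169) = 140538 + (-7 + (21 + (-13 - 5))/(21 + 21))² = 140538 + (-7 + (21 - 18)/42)² = 140538 + (-7 + (1/42)*3)² = 140538 + (-7 + 1/14)² = 140538 + (-97/14)² = 140538 + 9409/196 = 27554857/196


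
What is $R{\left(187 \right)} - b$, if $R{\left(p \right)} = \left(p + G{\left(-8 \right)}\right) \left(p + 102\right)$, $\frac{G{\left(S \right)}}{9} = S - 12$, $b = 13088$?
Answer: $-11065$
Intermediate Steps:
$G{\left(S \right)} = -108 + 9 S$ ($G{\left(S \right)} = 9 \left(S - 12\right) = 9 \left(-12 + S\right) = -108 + 9 S$)
$R{\left(p \right)} = \left(-180 + p\right) \left(102 + p\right)$ ($R{\left(p \right)} = \left(p + \left(-108 + 9 \left(-8\right)\right)\right) \left(p + 102\right) = \left(p - 180\right) \left(102 + p\right) = \left(-180 + p\right) \left(102 + p\right)$)
$R{\left(187 \right)} - b = \left(-18360 + 187^{2} - 14586\right) - 13088 = \left(-18360 + 34969 - 14586\right) - 13088 = 2023 - 13088 = -11065$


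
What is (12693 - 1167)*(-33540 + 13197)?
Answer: -234473418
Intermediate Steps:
(12693 - 1167)*(-33540 + 13197) = 11526*(-20343) = -234473418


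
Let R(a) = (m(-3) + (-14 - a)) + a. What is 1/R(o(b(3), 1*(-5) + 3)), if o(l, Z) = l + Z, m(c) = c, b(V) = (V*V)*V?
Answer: -1/17 ≈ -0.058824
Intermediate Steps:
b(V) = V³ (b(V) = V²*V = V³)
o(l, Z) = Z + l
R(a) = -17 (R(a) = (-3 + (-14 - a)) + a = (-17 - a) + a = -17)
1/R(o(b(3), 1*(-5) + 3)) = 1/(-17) = -1/17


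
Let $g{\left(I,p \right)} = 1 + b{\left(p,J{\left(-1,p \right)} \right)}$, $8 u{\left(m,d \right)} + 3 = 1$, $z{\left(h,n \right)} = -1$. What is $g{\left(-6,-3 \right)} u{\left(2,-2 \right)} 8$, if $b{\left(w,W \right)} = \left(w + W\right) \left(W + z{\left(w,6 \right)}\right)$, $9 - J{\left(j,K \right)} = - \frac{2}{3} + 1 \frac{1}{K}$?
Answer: $-128$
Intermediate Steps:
$J{\left(j,K \right)} = \frac{29}{3} - \frac{1}{K}$ ($J{\left(j,K \right)} = 9 - \left(- \frac{2}{3} + 1 \frac{1}{K}\right) = 9 - \left(\left(-2\right) \frac{1}{3} + \frac{1}{K}\right) = 9 - \left(- \frac{2}{3} + \frac{1}{K}\right) = 9 + \left(\frac{2}{3} - \frac{1}{K}\right) = \frac{29}{3} - \frac{1}{K}$)
$b{\left(w,W \right)} = \left(-1 + W\right) \left(W + w\right)$ ($b{\left(w,W \right)} = \left(w + W\right) \left(W - 1\right) = \left(W + w\right) \left(-1 + W\right) = \left(-1 + W\right) \left(W + w\right)$)
$u{\left(m,d \right)} = - \frac{1}{4}$ ($u{\left(m,d \right)} = - \frac{3}{8} + \frac{1}{8} \cdot 1 = - \frac{3}{8} + \frac{1}{8} = - \frac{1}{4}$)
$g{\left(I,p \right)} = - \frac{26}{3} + \frac{1}{p} + \left(\frac{29}{3} - \frac{1}{p}\right)^{2} - p + p \left(\frac{29}{3} - \frac{1}{p}\right)$ ($g{\left(I,p \right)} = 1 - \left(\frac{29}{3} + p - \frac{1}{p} - \left(\frac{29}{3} - \frac{1}{p}\right)^{2} - \left(\frac{29}{3} - \frac{1}{p}\right) p\right) = 1 - \left(\frac{29}{3} + p - \frac{1}{p} - \left(\frac{29}{3} - \frac{1}{p}\right)^{2} - p \left(\frac{29}{3} - \frac{1}{p}\right)\right) = 1 + \left(- \frac{29}{3} + \frac{1}{p} + \left(\frac{29}{3} - \frac{1}{p}\right)^{2} - p + p \left(\frac{29}{3} - \frac{1}{p}\right)\right) = - \frac{26}{3} + \frac{1}{p} + \left(\frac{29}{3} - \frac{1}{p}\right)^{2} - p + p \left(\frac{29}{3} - \frac{1}{p}\right)$)
$g{\left(-6,-3 \right)} u{\left(2,-2 \right)} 8 = \left(\frac{754}{9} + \frac{1}{9} - \frac{55}{3 \left(-3\right)} + \frac{26}{3} \left(-3\right)\right) \left(- \frac{1}{4}\right) 8 = \left(\frac{754}{9} + \frac{1}{9} - - \frac{55}{9} - 26\right) \left(- \frac{1}{4}\right) 8 = \left(\frac{754}{9} + \frac{1}{9} + \frac{55}{9} - 26\right) \left(- \frac{1}{4}\right) 8 = 64 \left(- \frac{1}{4}\right) 8 = \left(-16\right) 8 = -128$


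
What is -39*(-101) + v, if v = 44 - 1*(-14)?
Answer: 3997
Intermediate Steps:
v = 58 (v = 44 + 14 = 58)
-39*(-101) + v = -39*(-101) + 58 = 3939 + 58 = 3997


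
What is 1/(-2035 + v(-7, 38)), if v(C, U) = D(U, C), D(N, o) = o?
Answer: -1/2042 ≈ -0.00048972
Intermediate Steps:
v(C, U) = C
1/(-2035 + v(-7, 38)) = 1/(-2035 - 7) = 1/(-2042) = -1/2042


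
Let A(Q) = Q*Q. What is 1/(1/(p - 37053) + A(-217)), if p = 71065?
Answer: 34012/1601591069 ≈ 2.1236e-5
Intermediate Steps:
A(Q) = Q**2
1/(1/(p - 37053) + A(-217)) = 1/(1/(71065 - 37053) + (-217)**2) = 1/(1/34012 + 47089) = 1/(1601591069/34012) = 34012/1601591069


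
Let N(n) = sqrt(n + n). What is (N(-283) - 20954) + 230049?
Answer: 209095 + I*sqrt(566) ≈ 2.091e+5 + 23.791*I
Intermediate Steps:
N(n) = sqrt(2)*sqrt(n) (N(n) = sqrt(2*n) = sqrt(2)*sqrt(n))
(N(-283) - 20954) + 230049 = (sqrt(2)*sqrt(-283) - 20954) + 230049 = (sqrt(2)*(I*sqrt(283)) - 20954) + 230049 = (I*sqrt(566) - 20954) + 230049 = (-20954 + I*sqrt(566)) + 230049 = 209095 + I*sqrt(566)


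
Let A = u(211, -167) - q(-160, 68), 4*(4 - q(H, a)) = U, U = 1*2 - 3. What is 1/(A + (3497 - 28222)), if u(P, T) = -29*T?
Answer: -4/79545 ≈ -5.0286e-5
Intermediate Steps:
U = -1 (U = 2 - 3 = -1)
q(H, a) = 17/4 (q(H, a) = 4 - ¼*(-1) = 4 + ¼ = 17/4)
A = 19355/4 (A = -29*(-167) - 1*17/4 = 4843 - 17/4 = 19355/4 ≈ 4838.8)
1/(A + (3497 - 28222)) = 1/(19355/4 + (3497 - 28222)) = 1/(19355/4 - 24725) = 1/(-79545/4) = -4/79545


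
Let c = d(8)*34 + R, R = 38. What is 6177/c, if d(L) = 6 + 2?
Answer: 6177/310 ≈ 19.926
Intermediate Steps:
d(L) = 8
c = 310 (c = 8*34 + 38 = 272 + 38 = 310)
6177/c = 6177/310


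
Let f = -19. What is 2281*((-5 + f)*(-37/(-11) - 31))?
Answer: 16642176/11 ≈ 1.5129e+6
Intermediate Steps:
2281*((-5 + f)*(-37/(-11) - 31)) = 2281*((-5 - 19)*(-37/(-11) - 31)) = 2281*(-24*(-37*(-1/11) - 31)) = 2281*(-24*(37/11 - 31)) = 2281*(-24*(-304/11)) = 2281*(7296/11) = 16642176/11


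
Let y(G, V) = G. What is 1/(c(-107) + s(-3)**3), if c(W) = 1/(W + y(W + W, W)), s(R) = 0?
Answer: -321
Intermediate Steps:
c(W) = 1/(3*W) (c(W) = 1/(W + (W + W)) = 1/(W + 2*W) = 1/(3*W))
1/(c(-107) + s(-3)**3) = 1/((1/3)/(-107) + 0**3) = 1/((1/3)*(-1/107) + 0) = 1/(-1/321 + 0) = 1/(-1/321) = -321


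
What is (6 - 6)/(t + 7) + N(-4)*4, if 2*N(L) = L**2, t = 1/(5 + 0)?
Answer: 32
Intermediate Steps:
t = 1/5 ≈ 0.20000
N(L) = L**2/2
(6 - 6)/(t + 7) + N(-4)*4 = (6 - 6)/(1/5 + 7) + ((1/2)*(-4)**2)*4 = 0/(36/5) + ((1/2)*16)*4 = 0*(5/36) + 8*4 = 0 + 32 = 32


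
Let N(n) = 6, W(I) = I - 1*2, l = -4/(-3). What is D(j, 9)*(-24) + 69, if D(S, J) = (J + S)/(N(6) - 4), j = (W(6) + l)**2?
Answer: -1141/3 ≈ -380.33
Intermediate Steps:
l = 4/3 (l = -4*(-1/3) = 4/3 ≈ 1.3333)
W(I) = -2 + I (W(I) = I - 2 = -2 + I)
j = 256/9 (j = ((-2 + 6) + 4/3)**2 = (4 + 4/3)**2 = (16/3)**2 = 256/9 ≈ 28.444)
D(S, J) = J/2 + S/2 (D(S, J) = (J + S)/(6 - 4) = (J + S)/2 = (J + S)*(1/2) = J/2 + S/2)
D(j, 9)*(-24) + 69 = ((1/2)*9 + (1/2)*(256/9))*(-24) + 69 = (9/2 + 128/9)*(-24) + 69 = (337/18)*(-24) + 69 = -1348/3 + 69 = -1141/3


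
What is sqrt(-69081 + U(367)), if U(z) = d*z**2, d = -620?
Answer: I*sqrt(83576261) ≈ 9142.0*I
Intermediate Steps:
U(z) = -620*z**2
sqrt(-69081 + U(367)) = sqrt(-69081 - 620*367**2) = sqrt(-69081 - 620*134689) = sqrt(-69081 - 83507180) = sqrt(-83576261) = I*sqrt(83576261)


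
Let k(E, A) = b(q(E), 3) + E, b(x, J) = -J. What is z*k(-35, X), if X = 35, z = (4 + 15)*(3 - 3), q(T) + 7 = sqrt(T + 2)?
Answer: 0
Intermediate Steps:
q(T) = -7 + sqrt(2 + T) (q(T) = -7 + sqrt(T + 2) = -7 + sqrt(2 + T))
z = 0 (z = 19*0 = 0)
k(E, A) = -3 + E (k(E, A) = -1*3 + E = -3 + E)
z*k(-35, X) = 0*(-3 - 35) = 0*(-38) = 0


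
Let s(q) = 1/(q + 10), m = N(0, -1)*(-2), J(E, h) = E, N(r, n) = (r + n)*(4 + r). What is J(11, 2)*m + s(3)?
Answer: 1145/13 ≈ 88.077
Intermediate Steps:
N(r, n) = (4 + r)*(n + r) (N(r, n) = (n + r)*(4 + r) = (4 + r)*(n + r))
m = 8 (m = (0**2 + 4*(-1) + 4*0 - 1*0)*(-2) = (0 - 4 + 0 + 0)*(-2) = -4*(-2) = 8)
s(q) = 1/(10 + q)
J(11, 2)*m + s(3) = 11*8 + 1/(10 + 3) = 88 + 1/13 = 1145/13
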